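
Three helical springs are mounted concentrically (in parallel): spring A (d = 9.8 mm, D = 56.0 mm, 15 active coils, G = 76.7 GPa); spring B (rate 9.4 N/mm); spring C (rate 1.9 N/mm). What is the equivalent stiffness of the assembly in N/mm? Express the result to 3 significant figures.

44.9 N/mm

k_A = Gd⁴/(8D³N_a) = (76.7×10³)(9.8⁴)/(8·56.0³·15) = 33.57 N/mm
Parallel: k_eq = 33.57 + 9.4 + 1.9 = 44.87 N/mm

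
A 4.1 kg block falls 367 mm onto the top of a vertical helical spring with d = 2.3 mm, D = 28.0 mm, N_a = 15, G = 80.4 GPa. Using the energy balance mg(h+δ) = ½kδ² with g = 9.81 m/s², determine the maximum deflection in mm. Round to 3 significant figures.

k = Gd⁴/(8D³N_a) = (80.4×10³)(2.3⁴)/(8·28.0³·15) = 0.85411 N/mm
W = mg = 4.1 × 9.81 = 40.221 N
½kδ² − Wδ − Wh = 0 → δ = (W + √(W² + 2kWh))/k
δ = (40.221 + √(1617.7 + 25215.1))/0.85411 = (40.221 + 163.81)/0.85411 = 238.88 mm

239 mm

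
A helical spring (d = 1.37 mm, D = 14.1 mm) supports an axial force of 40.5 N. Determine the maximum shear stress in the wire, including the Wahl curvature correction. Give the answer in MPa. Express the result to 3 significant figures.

645 MPa

Spring index C = D/d = 14.1/1.37 = 10.2920
K_W = (4C−1)/(4C−4) + 0.615/C = 40.168/37.168 + 0.0598 = 1.1405
τ₀ = 8FD/(πd³) = 8·40.5·14.1/(π·1.37³) = 4568.4/8.0781 = 565.53 MPa
τ_max = K·τ₀ = 1.1405 × 565.53 = 644.97 MPa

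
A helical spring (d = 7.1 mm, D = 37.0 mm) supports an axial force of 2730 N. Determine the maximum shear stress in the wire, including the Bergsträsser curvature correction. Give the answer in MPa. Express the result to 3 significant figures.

Spring index C = D/d = 37.0/7.1 = 5.2113
K_B = (4C+2)/(4C−3) = 22.845/17.845 = 1.2802
τ₀ = 8FD/(πd³) = 8·2730·37.0/(π·7.1³) = 808080/1124.4 = 718.67 MPa
τ_max = K·τ₀ = 1.2802 × 718.67 = 920.03 MPa

920 MPa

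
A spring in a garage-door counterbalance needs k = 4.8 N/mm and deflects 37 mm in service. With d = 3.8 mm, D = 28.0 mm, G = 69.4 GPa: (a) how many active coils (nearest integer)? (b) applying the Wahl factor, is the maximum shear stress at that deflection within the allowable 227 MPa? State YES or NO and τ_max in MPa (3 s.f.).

N_a = Gd⁴/(8D³k) = (69.4×10³)(3.8⁴)/(8·28.0³·4.8) = 17.17 → N_a = 17
Actual rate k = Gd⁴/(8D³·17) = 4.8471 N/mm
Working load F = kδ = 4.8471·37 = 179.34 N
C = 28.0/3.8 = 7.3684; K_W = (4C−1)/(4C−4)+0.615/C = 1.2012
τ_max = K_W·8FD/(πd³) = 1.2012·233.04 = 279.93 MPa
τ_max > 227 MPa → exceeds allowable

(a) 17 coils; (b) NO, τ_max = 280 MPa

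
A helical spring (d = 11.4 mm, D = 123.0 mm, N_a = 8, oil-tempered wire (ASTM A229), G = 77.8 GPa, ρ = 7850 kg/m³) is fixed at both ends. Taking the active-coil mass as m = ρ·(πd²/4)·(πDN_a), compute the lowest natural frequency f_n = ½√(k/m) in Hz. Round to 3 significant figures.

33.4 Hz

k = Gd⁴/(8D³N_a) = (77.8×10³)(11.4⁴)/(8·123.0³·8) = 11.033 N/mm = 11033 N/m
Wire length L = πDN_a = π·123.0·8 = 3091.3 mm
m = ρ·(πd²/4)·L = 7850 × 102.07×10⁻⁶ m² × 3.0913 m = 2.4769 kg
f_n = ½√(k/m) = 0.5·√(11033/2.4769) = 0.5·√(4454.4) = 33.371 Hz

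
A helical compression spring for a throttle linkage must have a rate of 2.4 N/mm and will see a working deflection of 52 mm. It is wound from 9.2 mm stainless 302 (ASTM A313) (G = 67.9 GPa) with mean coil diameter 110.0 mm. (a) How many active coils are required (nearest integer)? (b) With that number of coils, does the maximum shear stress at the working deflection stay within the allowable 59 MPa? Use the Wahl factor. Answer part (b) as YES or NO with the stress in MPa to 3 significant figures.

(a) 19 coils; (b) YES, τ_max = 50.4 MPa

N_a = Gd⁴/(8D³k) = (67.9×10³)(9.2⁴)/(8·110.0³·2.4) = 19.03 → N_a = 19
Actual rate k = Gd⁴/(8D³·19) = 2.4044 N/mm
Working load F = kδ = 2.4044·52 = 125.03 N
C = 110.0/9.2 = 11.9565; K_W = (4C−1)/(4C−4)+0.615/C = 1.1199
τ_max = K_W·8FD/(πd³) = 1.1199·44.975 = 50.367 MPa
τ_max ≤ 59 MPa → acceptable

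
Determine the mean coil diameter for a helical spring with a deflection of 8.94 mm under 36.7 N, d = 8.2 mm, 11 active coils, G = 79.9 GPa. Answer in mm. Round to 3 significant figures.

100 mm

Required rate k = F/δ = 36.7/8.94 = 4.1051 N/mm
D = (Gd⁴/(8N_a·k))^(1/3) = (79.9×10³·8.2⁴/(8·11·4.1051))^(1/3)
  = (999979)^(1/3) = 99.9993 mm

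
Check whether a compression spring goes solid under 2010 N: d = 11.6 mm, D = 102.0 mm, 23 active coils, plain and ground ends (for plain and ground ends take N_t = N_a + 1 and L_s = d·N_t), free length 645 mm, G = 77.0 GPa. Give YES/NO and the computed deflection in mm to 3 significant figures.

k = Gd⁴/(8D³N_a) = (77.0×10³)(11.6⁴)/(8·102.0³·23) = 7.1401 N/mm
N_t = 24; L_s = 11.6·24 = 278.4 mm; δ_solid = L₀ − L_s = 645 − 278.4 = 366.6 mm
δ = F/k = 2010/7.1401 = 281.51 mm
δ < δ_solid → spring does not go solid

NO, δ = 282 mm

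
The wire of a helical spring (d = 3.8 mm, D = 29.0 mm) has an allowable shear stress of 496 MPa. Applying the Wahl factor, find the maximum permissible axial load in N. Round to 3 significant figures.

C = D/d = 29.0/3.8 = 7.6316
K_W = (4C−1)/(4C−4) + 0.615/C = 29.526/26.526 + 0.0806 = 1.1937
τ_max = K·8FD/(πd³) → F_max = τ_allow·πd³/(8DK)
F_max = 496·π·3.8³/(8·29.0·1.1937) = 85503/276.93 = 308.75 N

309 N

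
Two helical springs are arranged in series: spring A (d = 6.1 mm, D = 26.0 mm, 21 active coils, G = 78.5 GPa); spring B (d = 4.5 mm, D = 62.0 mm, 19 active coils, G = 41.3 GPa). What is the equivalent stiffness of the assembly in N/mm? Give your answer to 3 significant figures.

0.462 N/mm

k_A = Gd⁴/(8D³N_a) = (78.5×10³)(6.1⁴)/(8·26.0³·21) = 36.809 N/mm
k_B = Gd⁴/(8D³N_a) = (41.3×10³)(4.5⁴)/(8·62.0³·19) = 0.4675 N/mm
Series: 1/k_eq = 1/36.809 + 1/0.4675 = 2.1662; k_eq = 0.46164 N/mm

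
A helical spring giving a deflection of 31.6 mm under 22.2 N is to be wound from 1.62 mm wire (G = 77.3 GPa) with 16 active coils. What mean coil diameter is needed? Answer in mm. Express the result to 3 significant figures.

18.1 mm

Required rate k = F/δ = 22.2/31.6 = 0.70253 N/mm
D = (Gd⁴/(8N_a·k))^(1/3) = (77.3×10³·1.62⁴/(8·16·0.70253))^(1/3)
  = (5920.57)^(1/3) = 18.0907 mm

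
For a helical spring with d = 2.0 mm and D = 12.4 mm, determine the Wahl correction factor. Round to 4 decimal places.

C = D/d = 12.4/2.0 = 6.2000
K_W = (4C−1)/(4C−4) + 0.615/C = 23.800/20.800 + 0.0992 = 1.2434

1.2434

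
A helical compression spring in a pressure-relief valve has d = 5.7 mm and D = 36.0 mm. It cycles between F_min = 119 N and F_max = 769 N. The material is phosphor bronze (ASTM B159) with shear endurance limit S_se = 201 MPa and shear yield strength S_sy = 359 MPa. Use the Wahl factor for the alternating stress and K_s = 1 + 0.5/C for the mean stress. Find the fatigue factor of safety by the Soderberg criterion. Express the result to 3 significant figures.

0.605

C = D/d = 36.0/5.7 = 6.3158; K_W = (4C−1)/(4C−4)+0.615/C = 1.2385; K_s = 1+0.5/C = 1.0792
F_a = (F_max−F_min)/2 = 325 N; F_m = (F_max+F_min)/2 = 444 N
τ_a = K_W·8F_aD/(πd³) = 1.2385 × 160.88 = 199.24 MPa
τ_m = K_s·8F_mD/(πd³) = 1.0792 × 219.79 = 237.19 MPa
Soderberg: 1/n_f = τ_a/S_se + τ_m/S_sy = 199.24/201 + 237.19/359 = 0.99126 + 0.66069 = 1.6519
n_f = 1/1.6519 = 0.6053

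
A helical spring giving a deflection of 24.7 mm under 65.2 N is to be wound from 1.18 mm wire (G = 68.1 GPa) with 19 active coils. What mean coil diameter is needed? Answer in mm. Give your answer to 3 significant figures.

Required rate k = F/δ = 65.2/24.7 = 2.6397 N/mm
D = (Gd⁴/(8N_a·k))^(1/3) = (68.1×10³·1.18⁴/(8·19·2.6397))^(1/3)
  = (329.064)^(1/3) = 6.9039 mm

6.90 mm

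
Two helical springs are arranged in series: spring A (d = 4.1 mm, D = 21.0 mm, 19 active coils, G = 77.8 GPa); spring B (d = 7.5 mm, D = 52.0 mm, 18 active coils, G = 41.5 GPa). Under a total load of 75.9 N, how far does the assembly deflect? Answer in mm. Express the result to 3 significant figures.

k_A = Gd⁴/(8D³N_a) = (77.8×10³)(4.1⁴)/(8·21.0³·19) = 15.618 N/mm
k_B = Gd⁴/(8D³N_a) = (41.5×10³)(7.5⁴)/(8·52.0³·18) = 6.4852 N/mm
Series: 1/k_eq = 1/15.618 + 1/6.4852 = 0.21823; k_eq = 4.5823 N/mm
δ = F/k_eq = 75.9/4.5823 = 16.564 mm

16.6 mm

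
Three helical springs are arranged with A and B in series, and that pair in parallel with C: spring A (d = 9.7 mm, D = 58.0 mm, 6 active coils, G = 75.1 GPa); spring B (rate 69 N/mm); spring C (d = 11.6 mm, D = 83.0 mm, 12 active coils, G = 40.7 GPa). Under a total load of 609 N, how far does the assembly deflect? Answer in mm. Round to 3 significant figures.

k_A = Gd⁴/(8D³N_a) = (75.1×10³)(9.7⁴)/(8·58.0³·6) = 70.991 N/mm
k_C = Gd⁴/(8D³N_a) = (40.7×10³)(11.6⁴)/(8·83.0³·12) = 13.425 N/mm
Springs A,B series: k_AB = 1/(1/70.991+1/69) = 34.991 N/mm; parallel with C: k_eq = 34.991+13.425 = 48.416 N/mm
δ = F/k_eq = 609/48.416 = 12.579 mm

12.6 mm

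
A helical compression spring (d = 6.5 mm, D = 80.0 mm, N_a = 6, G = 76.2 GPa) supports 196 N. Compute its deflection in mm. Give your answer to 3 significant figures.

35.4 mm

k = Gd⁴/(8D³N_a) = (76.2×10³)(6.5⁴)/(8·80.0³·6) = 5.5347 N/mm
δ = F/k = 196 / 5.5347 = 35.413 mm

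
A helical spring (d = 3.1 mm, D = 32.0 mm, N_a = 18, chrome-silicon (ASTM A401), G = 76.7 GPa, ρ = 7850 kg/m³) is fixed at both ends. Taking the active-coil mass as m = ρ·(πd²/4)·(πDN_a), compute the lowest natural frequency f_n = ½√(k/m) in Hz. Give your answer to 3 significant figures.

59.2 Hz

k = Gd⁴/(8D³N_a) = (76.7×10³)(3.1⁴)/(8·32.0³·18) = 1.5012 N/mm = 1501.2 N/m
Wire length L = πDN_a = π·32.0·18 = 1809.6 mm
m = ρ·(πd²/4)·L = 7850 × 7.5477×10⁻⁶ m² × 1.8096 m = 0.10721 kg
f_n = ½√(k/m) = 0.5·√(1501.2/0.10721) = 0.5·√(14001) = 59.164 Hz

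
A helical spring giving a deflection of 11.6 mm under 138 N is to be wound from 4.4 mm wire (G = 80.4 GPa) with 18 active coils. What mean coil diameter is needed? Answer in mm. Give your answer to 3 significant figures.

26.0 mm

Required rate k = F/δ = 138/11.6 = 11.897 N/mm
D = (Gd⁴/(8N_a·k))^(1/3) = (80.4×10³·4.4⁴/(8·18·11.897))^(1/3)
  = (17590.7)^(1/3) = 26.0072 mm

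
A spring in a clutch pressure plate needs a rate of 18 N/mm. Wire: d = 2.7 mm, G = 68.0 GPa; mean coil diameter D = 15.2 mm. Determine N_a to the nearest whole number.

7

N_a = Gd⁴/(8D³k) = (68.0×10³ × 2.7⁴)/(8 × 15.2³ × 18)
    = 3.6138e+06 / 505700 = 7.146 → 7 coils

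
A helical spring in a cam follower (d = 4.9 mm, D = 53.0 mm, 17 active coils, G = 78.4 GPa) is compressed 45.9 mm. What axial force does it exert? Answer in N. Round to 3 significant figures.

k = Gd⁴/(8D³N_a) = (78.4×10³)(4.9⁴)/(8·53.0³·17) = 2.2322 N/mm
F = k·δ = 2.2322 × 45.9 = 102.46 N

102 N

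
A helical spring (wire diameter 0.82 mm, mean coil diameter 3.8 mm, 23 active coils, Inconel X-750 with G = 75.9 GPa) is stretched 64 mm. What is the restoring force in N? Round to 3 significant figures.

218 N

k = Gd⁴/(8D³N_a) = (75.9×10³)(0.82⁴)/(8·3.8³·23) = 3.3988 N/mm
F = k·δ = 3.3988 × 64 = 217.52 N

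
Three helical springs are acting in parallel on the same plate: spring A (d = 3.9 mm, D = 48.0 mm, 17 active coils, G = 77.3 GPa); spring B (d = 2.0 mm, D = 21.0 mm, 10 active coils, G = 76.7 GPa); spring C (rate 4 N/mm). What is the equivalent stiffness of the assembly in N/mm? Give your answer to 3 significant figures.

k_A = Gd⁴/(8D³N_a) = (77.3×10³)(3.9⁴)/(8·48.0³·17) = 1.189 N/mm
k_B = Gd⁴/(8D³N_a) = (76.7×10³)(2.0⁴)/(8·21.0³·10) = 1.6564 N/mm
Parallel: k_eq = 1.189 + 1.6564 + 4 = 6.8454 N/mm

6.85 N/mm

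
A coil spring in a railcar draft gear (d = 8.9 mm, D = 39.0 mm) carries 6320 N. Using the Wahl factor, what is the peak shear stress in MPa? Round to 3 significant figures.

Spring index C = D/d = 39.0/8.9 = 4.3820
K_W = (4C−1)/(4C−4) + 0.615/C = 16.528/13.528 + 0.1403 = 1.3621
τ₀ = 8FD/(πd³) = 8·6320·39.0/(π·8.9³) = 1.97184e+06/2214.7 = 890.33 MPa
τ_max = K·τ₀ = 1.3621 × 890.33 = 1212.7 MPa

1210 MPa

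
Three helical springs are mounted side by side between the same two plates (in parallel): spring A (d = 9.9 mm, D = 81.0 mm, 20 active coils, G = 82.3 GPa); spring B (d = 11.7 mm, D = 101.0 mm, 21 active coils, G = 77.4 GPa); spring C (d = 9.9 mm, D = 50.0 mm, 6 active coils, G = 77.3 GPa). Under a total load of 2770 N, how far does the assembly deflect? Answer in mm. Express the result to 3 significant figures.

19.6 mm

k_A = Gd⁴/(8D³N_a) = (82.3×10³)(9.9⁴)/(8·81.0³·20) = 9.2975 N/mm
k_B = Gd⁴/(8D³N_a) = (77.4×10³)(11.7⁴)/(8·101.0³·21) = 8.3794 N/mm
k_C = Gd⁴/(8D³N_a) = (77.3×10³)(9.9⁴)/(8·50.0³·6) = 123.76 N/mm
Parallel: k_eq = 9.2975 + 8.3794 + 123.76 = 141.43 N/mm
δ = F/k_eq = 2770/141.43 = 19.585 mm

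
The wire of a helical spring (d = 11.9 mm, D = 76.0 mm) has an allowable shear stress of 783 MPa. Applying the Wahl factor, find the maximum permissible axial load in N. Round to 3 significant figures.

5520 N

C = D/d = 76.0/11.9 = 6.3866
K_W = (4C−1)/(4C−4) + 0.615/C = 24.546/21.546 + 0.0963 = 1.2355
τ_max = K·8FD/(πd³) → F_max = τ_allow·πd³/(8DK)
F_max = 783·π·11.9³/(8·76.0·1.2355) = 4.1453e+06/751.2 = 5518.2 N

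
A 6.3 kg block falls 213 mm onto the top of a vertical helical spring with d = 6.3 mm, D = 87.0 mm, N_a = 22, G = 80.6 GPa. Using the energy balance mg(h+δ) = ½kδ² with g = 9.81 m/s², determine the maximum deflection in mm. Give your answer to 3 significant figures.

k = Gd⁴/(8D³N_a) = (80.6×10³)(6.3⁴)/(8·87.0³·22) = 1.0955 N/mm
W = mg = 6.3 × 9.81 = 61.803 N
½kδ² − Wδ − Wh = 0 → δ = (W + √(W² + 2kWh))/k
δ = (61.803 + √(3819.6 + 28843.4))/1.0955 = (61.803 + 180.73)/1.0955 = 221.38 mm

221 mm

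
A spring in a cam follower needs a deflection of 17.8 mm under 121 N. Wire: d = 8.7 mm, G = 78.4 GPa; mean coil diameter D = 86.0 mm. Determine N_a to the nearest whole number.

Required rate k = F/δ = 121/17.8 = 6.7978 N/mm
N_a = Gd⁴/(8D³k) = (78.4×10³ × 8.7⁴)/(8 × 86.0³ × 6.7978)
    = 4.49152e+08 / 3.459e+07 = 12.99 → 13 coils

13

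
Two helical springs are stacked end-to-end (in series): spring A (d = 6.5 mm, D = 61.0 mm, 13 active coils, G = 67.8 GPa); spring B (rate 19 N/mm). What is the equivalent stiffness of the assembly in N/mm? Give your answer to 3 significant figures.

k_A = Gd⁴/(8D³N_a) = (67.8×10³)(6.5⁴)/(8·61.0³·13) = 5.127 N/mm
Series: 1/k_eq = 1/5.127 + 1/19 = 0.24768; k_eq = 4.0375 N/mm

4.04 N/mm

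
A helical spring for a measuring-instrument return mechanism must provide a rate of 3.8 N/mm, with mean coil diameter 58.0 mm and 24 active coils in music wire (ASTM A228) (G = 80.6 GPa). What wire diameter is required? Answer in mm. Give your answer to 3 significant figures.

6.48 mm

d = (8D³N_a·k / G)^(1/4) = (8·58.0³·24·3.8 / (80.6×10³))^0.25
  = (1766.2)^0.25 = 6.4827 mm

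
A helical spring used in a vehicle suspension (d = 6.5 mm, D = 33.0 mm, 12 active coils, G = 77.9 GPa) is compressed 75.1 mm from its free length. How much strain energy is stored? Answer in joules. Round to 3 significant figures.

k = Gd⁴/(8D³N_a) = (77.9×10³)(6.5⁴)/(8·33.0³·12) = 40.307 N/mm
U = ½kδ² = 0.5 × 40.307 × 75.1² = 1.1367e+05 N·mm = 113.67 J

114 J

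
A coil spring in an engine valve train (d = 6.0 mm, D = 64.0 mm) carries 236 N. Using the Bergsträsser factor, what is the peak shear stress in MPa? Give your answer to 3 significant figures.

Spring index C = D/d = 64.0/6.0 = 10.6667
K_B = (4C+2)/(4C−3) = 44.667/39.667 = 1.1261
τ₀ = 8FD/(πd³) = 8·236·64.0/(π·6.0³) = 120832/678.58 = 178.06 MPa
τ_max = K·τ₀ = 1.1261 × 178.06 = 200.51 MPa

201 MPa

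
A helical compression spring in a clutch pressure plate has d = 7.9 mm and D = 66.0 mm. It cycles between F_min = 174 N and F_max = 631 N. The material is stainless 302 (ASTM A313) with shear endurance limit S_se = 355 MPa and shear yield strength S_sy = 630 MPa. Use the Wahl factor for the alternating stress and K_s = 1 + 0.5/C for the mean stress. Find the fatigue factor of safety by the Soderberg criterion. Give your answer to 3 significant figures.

2.05

C = D/d = 66.0/7.9 = 8.3544; K_W = (4C−1)/(4C−4)+0.615/C = 1.1756; K_s = 1+0.5/C = 1.0598
F_a = (F_max−F_min)/2 = 228.5 N; F_m = (F_max+F_min)/2 = 402.5 N
τ_a = K_W·8F_aD/(πd³) = 1.1756 × 77.891 = 91.568 MPa
τ_m = K_s·8F_mD/(πd³) = 1.0598 × 137.2 = 145.42 MPa
Soderberg: 1/n_f = τ_a/S_se + τ_m/S_sy = 91.568/355 + 145.42/630 = 0.25794 + 0.23082 = 0.48876
n_f = 1/0.48876 = 2.046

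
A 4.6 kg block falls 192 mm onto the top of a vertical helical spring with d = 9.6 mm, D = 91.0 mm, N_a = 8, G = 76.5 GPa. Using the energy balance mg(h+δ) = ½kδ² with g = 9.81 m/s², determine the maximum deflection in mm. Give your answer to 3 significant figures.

39.4 mm

k = Gd⁴/(8D³N_a) = (76.5×10³)(9.6⁴)/(8·91.0³·8) = 13.472 N/mm
W = mg = 4.6 × 9.81 = 45.126 N
½kδ² − Wδ − Wh = 0 → δ = (W + √(W² + 2kWh))/k
δ = (45.126 + √(2036.4 + 233453))/13.472 = (45.126 + 485.27)/13.472 = 39.37 mm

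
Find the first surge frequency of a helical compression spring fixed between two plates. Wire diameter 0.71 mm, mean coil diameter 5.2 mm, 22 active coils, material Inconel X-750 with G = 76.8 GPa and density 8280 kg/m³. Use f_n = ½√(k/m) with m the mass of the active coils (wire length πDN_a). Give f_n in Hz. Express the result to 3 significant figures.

k = Gd⁴/(8D³N_a) = (76.8×10³)(0.71⁴)/(8·5.2³·22) = 0.78863 N/mm = 788.63 N/m
Wire length L = πDN_a = π·5.2·22 = 359.4 mm
m = ρ·(πd²/4)·L = 8280 × 0.39592×10⁻⁶ m² × 0.3594 m = 0.0011782 kg
f_n = ½√(k/m) = 0.5·√(788.63/0.0011782) = 0.5·√(6.6936e+05) = 409.07 Hz

409 Hz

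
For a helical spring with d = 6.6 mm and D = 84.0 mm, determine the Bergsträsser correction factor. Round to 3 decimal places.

C = D/d = 84.0/6.6 = 12.7273
K_B = (4C+2)/(4C−3) = 52.909/47.909 = 1.1044

1.104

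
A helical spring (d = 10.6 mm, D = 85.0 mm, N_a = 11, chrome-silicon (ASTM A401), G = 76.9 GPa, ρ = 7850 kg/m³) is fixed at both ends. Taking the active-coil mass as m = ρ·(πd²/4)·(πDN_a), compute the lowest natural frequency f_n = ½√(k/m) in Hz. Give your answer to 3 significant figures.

47.0 Hz

k = Gd⁴/(8D³N_a) = (76.9×10³)(10.6⁴)/(8·85.0³·11) = 17.964 N/mm = 17964 N/m
Wire length L = πDN_a = π·85.0·11 = 2937.4 mm
m = ρ·(πd²/4)·L = 7850 × 88.247×10⁻⁶ m² × 2.9374 m = 2.0349 kg
f_n = ½√(k/m) = 0.5·√(17964/2.0349) = 0.5·√(8828.3) = 46.98 Hz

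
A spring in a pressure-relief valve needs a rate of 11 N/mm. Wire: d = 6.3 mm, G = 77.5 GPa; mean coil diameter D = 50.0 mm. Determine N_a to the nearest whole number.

11

N_a = Gd⁴/(8D³k) = (77.5×10³ × 6.3⁴)/(8 × 50.0³ × 11)
    = 1.22085e+08 / 1.1e+07 = 11.1 → 11 coils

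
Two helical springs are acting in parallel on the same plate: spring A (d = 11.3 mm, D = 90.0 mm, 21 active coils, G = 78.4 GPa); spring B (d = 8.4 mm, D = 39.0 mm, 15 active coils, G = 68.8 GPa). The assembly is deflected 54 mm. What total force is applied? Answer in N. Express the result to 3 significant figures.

3160 N

k_A = Gd⁴/(8D³N_a) = (78.4×10³)(11.3⁴)/(8·90.0³·21) = 10.437 N/mm
k_B = Gd⁴/(8D³N_a) = (68.8×10³)(8.4⁴)/(8·39.0³·15) = 48.121 N/mm
Parallel: k_eq = 10.437 + 48.121 = 58.558 N/mm
F = k_eq·δ = 58.558·54 = 3162.1 N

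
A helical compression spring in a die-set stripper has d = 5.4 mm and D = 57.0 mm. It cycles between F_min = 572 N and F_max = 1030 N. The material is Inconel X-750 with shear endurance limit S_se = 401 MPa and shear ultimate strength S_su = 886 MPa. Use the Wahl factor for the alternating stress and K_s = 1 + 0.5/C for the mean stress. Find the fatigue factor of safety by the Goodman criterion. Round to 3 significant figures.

C = D/d = 57.0/5.4 = 10.5556; K_W = (4C−1)/(4C−4)+0.615/C = 1.1368; K_s = 1+0.5/C = 1.0474
F_a = (F_max−F_min)/2 = 229 N; F_m = (F_max+F_min)/2 = 801 N
τ_a = K_W·8F_aD/(πd³) = 1.1368 × 211.09 = 239.96 MPa
τ_m = K_s·8F_mD/(πd³) = 1.0474 × 738.36 = 773.33 MPa
Goodman: 1/n_f = τ_a/S_se + τ_m/S_su = 239.96/401 + 773.33/886 = 0.59840 + 0.87283 = 1.4712
n_f = 1/1.4712 = 0.6797

0.680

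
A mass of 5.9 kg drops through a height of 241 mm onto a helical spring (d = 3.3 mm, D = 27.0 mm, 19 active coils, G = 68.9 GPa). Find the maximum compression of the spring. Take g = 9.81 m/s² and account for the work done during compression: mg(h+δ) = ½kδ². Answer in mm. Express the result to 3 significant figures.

124 mm

k = Gd⁴/(8D³N_a) = (68.9×10³)(3.3⁴)/(8·27.0³·19) = 2.7311 N/mm
W = mg = 5.9 × 9.81 = 57.879 N
½kδ² − Wδ − Wh = 0 → δ = (W + √(W² + 2kWh))/k
δ = (57.879 + √(3350 + 76191.8))/2.7311 = (57.879 + 282.03)/2.7311 = 124.46 mm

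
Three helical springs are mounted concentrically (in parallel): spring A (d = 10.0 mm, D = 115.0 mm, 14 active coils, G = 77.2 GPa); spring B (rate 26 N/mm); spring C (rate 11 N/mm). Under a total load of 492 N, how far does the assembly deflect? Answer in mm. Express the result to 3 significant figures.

11.8 mm

k_A = Gd⁴/(8D³N_a) = (77.2×10³)(10.0⁴)/(8·115.0³·14) = 4.5322 N/mm
Parallel: k_eq = 4.5322 + 26 + 11 = 41.532 N/mm
δ = F/k_eq = 492/41.532 = 11.846 mm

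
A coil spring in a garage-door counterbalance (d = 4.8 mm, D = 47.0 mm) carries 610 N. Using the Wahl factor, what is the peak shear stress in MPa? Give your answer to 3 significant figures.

758 MPa

Spring index C = D/d = 47.0/4.8 = 9.7917
K_W = (4C−1)/(4C−4) + 0.615/C = 38.167/35.167 + 0.0628 = 1.1481
τ₀ = 8FD/(πd³) = 8·610·47.0/(π·4.8³) = 229360/347.44 = 660.15 MPa
τ_max = K·τ₀ = 1.1481 × 660.15 = 757.93 MPa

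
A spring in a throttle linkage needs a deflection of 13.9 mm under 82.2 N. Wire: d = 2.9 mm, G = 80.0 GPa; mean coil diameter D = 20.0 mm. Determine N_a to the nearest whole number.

Required rate k = F/δ = 82.2/13.9 = 5.9137 N/mm
N_a = Gd⁴/(8D³k) = (80.0×10³ × 2.9⁴)/(8 × 20.0³ × 5.9137)
    = 5.65825e+06 / 378475 = 14.95 → 15 coils

15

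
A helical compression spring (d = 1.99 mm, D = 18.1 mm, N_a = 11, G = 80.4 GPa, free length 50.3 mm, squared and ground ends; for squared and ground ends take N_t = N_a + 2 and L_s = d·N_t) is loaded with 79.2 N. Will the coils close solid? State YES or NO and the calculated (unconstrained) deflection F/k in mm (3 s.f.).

k = Gd⁴/(8D³N_a) = (80.4×10³)(1.99⁴)/(8·18.1³·11) = 2.4163 N/mm
N_t = 13; L_s = 1.99·13 = 25.87 mm; δ_solid = L₀ − L_s = 50.3 − 25.87 = 24.43 mm
δ = F/k = 79.2/2.4163 = 32.777 mm
δ ≥ δ_solid → spring goes solid

YES, δ = 32.8 mm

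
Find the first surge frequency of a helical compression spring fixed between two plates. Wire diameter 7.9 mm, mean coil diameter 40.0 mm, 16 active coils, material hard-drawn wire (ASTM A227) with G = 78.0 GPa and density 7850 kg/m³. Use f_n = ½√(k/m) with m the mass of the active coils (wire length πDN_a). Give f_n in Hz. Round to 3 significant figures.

k = Gd⁴/(8D³N_a) = (78.0×10³)(7.9⁴)/(8·40.0³·16) = 37.086 N/mm = 37086 N/m
Wire length L = πDN_a = π·40.0·16 = 2010.6 mm
m = ρ·(πd²/4)·L = 7850 × 49.017×10⁻⁶ m² × 2.0106 m = 0.77365 kg
f_n = ½√(k/m) = 0.5·√(37086/0.77365) = 0.5·√(47937) = 109.47 Hz

109 Hz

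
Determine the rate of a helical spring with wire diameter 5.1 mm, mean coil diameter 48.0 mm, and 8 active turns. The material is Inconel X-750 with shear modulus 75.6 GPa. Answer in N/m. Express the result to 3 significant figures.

7230 N/m

k = Gd⁴/(8D³N_a) = (75.6×10³ × 5.1⁴) / (8 × 48.0³ × 8)
  = 5.11449e+07 / 7.07789e+06 = 7.226 N/mm = 7226 N/m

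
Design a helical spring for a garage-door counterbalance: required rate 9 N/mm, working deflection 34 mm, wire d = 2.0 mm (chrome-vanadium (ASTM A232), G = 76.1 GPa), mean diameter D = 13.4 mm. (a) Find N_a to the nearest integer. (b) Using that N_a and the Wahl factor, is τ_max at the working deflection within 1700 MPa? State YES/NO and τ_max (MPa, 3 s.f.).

N_a = Gd⁴/(8D³k) = (76.1×10³)(2.0⁴)/(8·13.4³·9) = 7.028 → N_a = 7
Actual rate k = Gd⁴/(8D³·7) = 9.0365 N/mm
Working load F = kδ = 9.0365·34 = 307.24 N
C = 13.4/2.0 = 6.7000; K_W = (4C−1)/(4C−4)+0.615/C = 1.2234
τ_max = K_W·8FD/(πd³) = 1.2234·1310.5 = 1603.2 MPa
τ_max ≤ 1700 MPa → acceptable

(a) 7 coils; (b) YES, τ_max = 1600 MPa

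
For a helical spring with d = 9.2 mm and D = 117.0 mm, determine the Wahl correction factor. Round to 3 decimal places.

C = D/d = 117.0/9.2 = 12.7174
K_W = (4C−1)/(4C−4) + 0.615/C = 49.870/46.870 + 0.0484 = 1.1124

1.112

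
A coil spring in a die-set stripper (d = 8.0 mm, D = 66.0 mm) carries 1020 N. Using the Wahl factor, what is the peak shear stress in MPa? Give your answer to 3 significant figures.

394 MPa

Spring index C = D/d = 66.0/8.0 = 8.2500
K_W = (4C−1)/(4C−4) + 0.615/C = 32.000/29.000 + 0.0745 = 1.1780
τ₀ = 8FD/(πd³) = 8·1020·66.0/(π·8.0³) = 538560/1608.5 = 334.82 MPa
τ_max = K·τ₀ = 1.1780 × 334.82 = 394.42 MPa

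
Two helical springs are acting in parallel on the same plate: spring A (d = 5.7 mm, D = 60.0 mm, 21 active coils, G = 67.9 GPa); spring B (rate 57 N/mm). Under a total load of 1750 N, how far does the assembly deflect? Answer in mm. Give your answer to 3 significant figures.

29.7 mm

k_A = Gd⁴/(8D³N_a) = (67.9×10³)(5.7⁴)/(8·60.0³·21) = 1.9752 N/mm
Parallel: k_eq = 1.9752 + 57 = 58.975 N/mm
δ = F/k_eq = 1750/58.975 = 29.674 mm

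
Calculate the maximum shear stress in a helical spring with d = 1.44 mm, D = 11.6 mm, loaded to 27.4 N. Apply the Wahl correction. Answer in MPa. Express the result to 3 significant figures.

321 MPa

Spring index C = D/d = 11.6/1.44 = 8.0556
K_W = (4C−1)/(4C−4) + 0.615/C = 31.222/28.222 + 0.0763 = 1.1826
τ₀ = 8FD/(πd³) = 8·27.4·11.6/(π·1.44³) = 2542.72/9.3807 = 271.06 MPa
τ_max = K·τ₀ = 1.1826 × 271.06 = 320.56 MPa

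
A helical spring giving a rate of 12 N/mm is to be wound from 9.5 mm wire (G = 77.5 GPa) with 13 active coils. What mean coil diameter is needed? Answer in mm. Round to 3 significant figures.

D = (Gd⁴/(8N_a·k))^(1/3) = (77.5×10³·9.5⁴/(8·13·12))^(1/3)
  = (505803)^(1/3) = 79.6759 mm

79.7 mm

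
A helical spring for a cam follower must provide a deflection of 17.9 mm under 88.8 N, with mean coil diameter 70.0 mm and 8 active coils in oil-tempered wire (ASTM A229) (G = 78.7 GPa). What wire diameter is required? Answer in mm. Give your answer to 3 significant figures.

Required rate k = F/δ = 88.8/17.9 = 4.9609 N/mm
d = (8D³N_a·k / G)^(1/4) = (8·70.0³·8·4.9609 / (78.7×10³))^0.25
  = (1383.8)^0.25 = 6.0991 mm

6.10 mm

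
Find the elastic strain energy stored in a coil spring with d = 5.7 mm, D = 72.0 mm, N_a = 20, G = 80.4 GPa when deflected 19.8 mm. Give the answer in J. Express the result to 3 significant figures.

0.279 J

k = Gd⁴/(8D³N_a) = (80.4×10³)(5.7⁴)/(8·72.0³·20) = 1.4211 N/mm
U = ½kδ² = 0.5 × 1.4211 × 19.8² = 278.57 N·mm = 0.27857 J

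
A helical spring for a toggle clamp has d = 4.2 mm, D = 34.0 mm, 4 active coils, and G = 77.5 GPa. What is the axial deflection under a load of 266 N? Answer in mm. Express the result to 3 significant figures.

k = Gd⁴/(8D³N_a) = (77.5×10³)(4.2⁴)/(8·34.0³·4) = 19.174 N/mm
δ = F/k = 266 / 19.174 = 13.873 mm

13.9 mm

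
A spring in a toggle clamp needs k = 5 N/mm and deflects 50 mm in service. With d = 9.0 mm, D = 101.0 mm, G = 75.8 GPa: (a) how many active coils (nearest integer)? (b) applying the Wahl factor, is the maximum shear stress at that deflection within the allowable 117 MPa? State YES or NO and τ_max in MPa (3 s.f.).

N_a = Gd⁴/(8D³k) = (75.8×10³)(9.0⁴)/(8·101.0³·5) = 12.07 → N_a = 12
Actual rate k = Gd⁴/(8D³·12) = 5.0281 N/mm
Working load F = kδ = 5.0281·50 = 251.4 N
C = 101.0/9.0 = 11.2222; K_W = (4C−1)/(4C−4)+0.615/C = 1.1282
τ_max = K_W·8FD/(πd³) = 1.1282·88.697 = 100.07 MPa
τ_max ≤ 117 MPa → acceptable

(a) 12 coils; (b) YES, τ_max = 100 MPa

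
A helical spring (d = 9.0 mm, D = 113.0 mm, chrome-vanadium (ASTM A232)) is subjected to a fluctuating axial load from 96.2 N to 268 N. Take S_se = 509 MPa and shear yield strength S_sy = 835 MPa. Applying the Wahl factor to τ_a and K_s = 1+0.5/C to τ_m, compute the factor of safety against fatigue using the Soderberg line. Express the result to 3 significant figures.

C = D/d = 113.0/9.0 = 12.5556; K_W = (4C−1)/(4C−4)+0.615/C = 1.1139; K_s = 1+0.5/C = 1.0398
F_a = (F_max−F_min)/2 = 85.9 N; F_m = (F_max+F_min)/2 = 182.1 N
τ_a = K_W·8F_aD/(πd³) = 1.1139 × 33.907 = 37.768 MPa
τ_m = K_s·8F_mD/(πd³) = 1.0398 × 71.879 = 74.741 MPa
Soderberg: 1/n_f = τ_a/S_se + τ_m/S_sy = 37.768/509 + 74.741/835 = 0.07420 + 0.08951 = 0.16371
n_f = 1/0.16371 = 6.108

6.11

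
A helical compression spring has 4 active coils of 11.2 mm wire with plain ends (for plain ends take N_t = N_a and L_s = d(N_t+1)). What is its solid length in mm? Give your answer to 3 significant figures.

plain ends: N_t = N_a = 4
L_s = d·(N_t+1) = 11.2 × 5 = 56 mm

56.0 mm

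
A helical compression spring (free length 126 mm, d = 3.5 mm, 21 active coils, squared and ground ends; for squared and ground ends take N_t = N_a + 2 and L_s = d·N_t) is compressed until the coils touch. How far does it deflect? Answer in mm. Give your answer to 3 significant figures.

N_t = 23; L_s = 3.5·23 = 80.5 mm
δ_solid = L₀ − L_s = 126 − 80.5 = 45.5 mm

45.5 mm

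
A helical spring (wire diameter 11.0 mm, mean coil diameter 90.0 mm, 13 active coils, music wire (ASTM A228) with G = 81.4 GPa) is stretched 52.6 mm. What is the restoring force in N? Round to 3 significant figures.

k = Gd⁴/(8D³N_a) = (81.4×10³)(11.0⁴)/(8·90.0³·13) = 15.719 N/mm
F = k·δ = 15.719 × 52.6 = 826.84 N

827 N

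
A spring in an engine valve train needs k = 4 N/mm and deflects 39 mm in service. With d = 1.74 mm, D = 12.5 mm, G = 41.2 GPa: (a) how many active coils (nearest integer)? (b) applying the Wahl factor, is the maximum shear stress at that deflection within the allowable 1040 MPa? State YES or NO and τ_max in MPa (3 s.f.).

N_a = Gd⁴/(8D³k) = (41.2×10³)(1.74⁴)/(8·12.5³·4) = 6.042 → N_a = 6
Actual rate k = Gd⁴/(8D³·6) = 4.0283 N/mm
Working load F = kδ = 4.0283·39 = 157.1 N
C = 12.5/1.74 = 7.1839; K_W = (4C−1)/(4C−4)+0.615/C = 1.2069
τ_max = K_W·8FD/(πd³) = 1.2069·949.27 = 1145.7 MPa
τ_max > 1040 MPa → exceeds allowable

(a) 6 coils; (b) NO, τ_max = 1150 MPa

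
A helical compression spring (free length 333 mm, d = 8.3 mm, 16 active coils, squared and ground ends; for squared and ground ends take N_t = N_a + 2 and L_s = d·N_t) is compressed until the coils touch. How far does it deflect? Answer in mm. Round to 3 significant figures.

N_t = 18; L_s = 8.3·18 = 149.4 mm
δ_solid = L₀ − L_s = 333 − 149.4 = 183.6 mm

184 mm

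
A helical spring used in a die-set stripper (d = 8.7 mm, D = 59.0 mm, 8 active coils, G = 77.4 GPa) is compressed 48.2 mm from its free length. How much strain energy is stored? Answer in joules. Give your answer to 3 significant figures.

k = Gd⁴/(8D³N_a) = (77.4×10³)(8.7⁴)/(8·59.0³·8) = 33.735 N/mm
U = ½kδ² = 0.5 × 33.735 × 48.2² = 39187 N·mm = 39.187 J

39.2 J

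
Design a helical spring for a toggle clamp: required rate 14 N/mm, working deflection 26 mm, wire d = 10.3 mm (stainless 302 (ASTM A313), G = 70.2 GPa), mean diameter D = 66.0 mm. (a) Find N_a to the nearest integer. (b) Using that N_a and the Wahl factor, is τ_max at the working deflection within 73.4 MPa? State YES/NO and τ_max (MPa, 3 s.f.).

(a) 25 coils; (b) YES, τ_max = 67.8 MPa

N_a = Gd⁴/(8D³k) = (70.2×10³)(10.3⁴)/(8·66.0³·14) = 24.54 → N_a = 25
Actual rate k = Gd⁴/(8D³·25) = 13.741 N/mm
Working load F = kδ = 13.741·26 = 357.27 N
C = 66.0/10.3 = 6.4078; K_W = (4C−1)/(4C−4)+0.615/C = 1.2347
τ_max = K_W·8FD/(πd³) = 1.2347·54.95 = 67.845 MPa
τ_max ≤ 73.4 MPa → acceptable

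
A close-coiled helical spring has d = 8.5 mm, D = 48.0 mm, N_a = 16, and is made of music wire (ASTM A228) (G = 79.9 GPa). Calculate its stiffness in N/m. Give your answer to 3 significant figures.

k = Gd⁴/(8D³N_a) = (79.9×10³ × 8.5⁴) / (8 × 48.0³ × 16)
  = 4.17083e+08 / 1.41558e+07 = 29.464 N/mm = 29464 N/m

29500 N/m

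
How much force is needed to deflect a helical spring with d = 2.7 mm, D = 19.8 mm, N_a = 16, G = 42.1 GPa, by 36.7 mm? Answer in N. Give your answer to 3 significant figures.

k = Gd⁴/(8D³N_a) = (42.1×10³)(2.7⁴)/(8·19.8³·16) = 2.2518 N/mm
F = k·δ = 2.2518 × 36.7 = 82.641 N

82.6 N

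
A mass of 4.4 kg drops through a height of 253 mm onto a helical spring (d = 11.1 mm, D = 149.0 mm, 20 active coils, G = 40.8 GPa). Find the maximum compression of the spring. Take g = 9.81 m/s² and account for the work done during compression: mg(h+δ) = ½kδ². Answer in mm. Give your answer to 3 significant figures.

178 mm

k = Gd⁴/(8D³N_a) = (40.8×10³)(11.1⁴)/(8·149.0³·20) = 1.1702 N/mm
W = mg = 4.4 × 9.81 = 43.164 N
½kδ² − Wδ − Wh = 0 → δ = (W + √(W² + 2kWh))/k
δ = (43.164 + √(1863.1 + 25559.1))/1.1702 = (43.164 + 165.6)/1.1702 = 178.39 mm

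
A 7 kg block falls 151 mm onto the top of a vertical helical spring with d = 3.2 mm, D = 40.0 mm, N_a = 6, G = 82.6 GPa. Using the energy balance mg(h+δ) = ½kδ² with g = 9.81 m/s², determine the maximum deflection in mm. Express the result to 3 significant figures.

k = Gd⁴/(8D³N_a) = (82.6×10³)(3.2⁴)/(8·40.0³·6) = 2.8194 N/mm
W = mg = 7 × 9.81 = 68.67 N
½kδ² − Wδ − Wh = 0 → δ = (W + √(W² + 2kWh))/k
δ = (68.67 + √(4715.6 + 58470))/2.8194 = (68.67 + 251.37)/2.8194 = 113.51 mm

114 mm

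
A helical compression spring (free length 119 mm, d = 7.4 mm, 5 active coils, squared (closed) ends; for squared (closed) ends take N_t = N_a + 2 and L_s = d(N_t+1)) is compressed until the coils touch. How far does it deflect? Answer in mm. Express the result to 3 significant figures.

59.8 mm

N_t = 7; L_s = 7.4·8 = 59.2 mm
δ_solid = L₀ − L_s = 119 − 59.2 = 59.8 mm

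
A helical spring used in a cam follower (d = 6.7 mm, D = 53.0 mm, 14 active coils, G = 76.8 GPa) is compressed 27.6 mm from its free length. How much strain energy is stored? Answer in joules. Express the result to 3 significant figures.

k = Gd⁴/(8D³N_a) = (76.8×10³)(6.7⁴)/(8·53.0³·14) = 9.2814 N/mm
U = ½kδ² = 0.5 × 9.2814 × 27.6² = 3535.1 N·mm = 3.5351 J

3.54 J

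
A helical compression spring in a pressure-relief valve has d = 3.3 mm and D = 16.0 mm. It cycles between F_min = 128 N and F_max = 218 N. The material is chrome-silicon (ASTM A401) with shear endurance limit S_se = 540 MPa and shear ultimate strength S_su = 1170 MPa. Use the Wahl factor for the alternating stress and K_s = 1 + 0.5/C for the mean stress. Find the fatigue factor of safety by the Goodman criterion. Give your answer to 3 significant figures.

C = D/d = 16.0/3.3 = 4.8485; K_W = (4C−1)/(4C−4)+0.615/C = 1.3217; K_s = 1+0.5/C = 1.1031
F_a = (F_max−F_min)/2 = 45 N; F_m = (F_max+F_min)/2 = 173 N
τ_a = K_W·8F_aD/(πd³) = 1.3217 × 51.019 = 67.433 MPa
τ_m = K_s·8F_mD/(πd³) = 1.1031 × 196.14 = 216.37 MPa
Goodman: 1/n_f = τ_a/S_se + τ_m/S_su = 67.433/540 + 216.37/1170 = 0.12488 + 0.18493 = 0.3098
n_f = 1/0.3098 = 3.228

3.23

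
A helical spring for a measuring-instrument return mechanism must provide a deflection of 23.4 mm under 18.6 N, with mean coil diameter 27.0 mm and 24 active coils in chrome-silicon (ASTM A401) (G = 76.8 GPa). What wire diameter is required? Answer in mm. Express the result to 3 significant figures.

Required rate k = F/δ = 18.6/23.4 = 0.79487 N/mm
d = (8D³N_a·k / G)^(1/4) = (8·27.0³·24·0.79487 / (76.8×10³))^0.25
  = (39.114)^0.25 = 2.5008 mm

2.50 mm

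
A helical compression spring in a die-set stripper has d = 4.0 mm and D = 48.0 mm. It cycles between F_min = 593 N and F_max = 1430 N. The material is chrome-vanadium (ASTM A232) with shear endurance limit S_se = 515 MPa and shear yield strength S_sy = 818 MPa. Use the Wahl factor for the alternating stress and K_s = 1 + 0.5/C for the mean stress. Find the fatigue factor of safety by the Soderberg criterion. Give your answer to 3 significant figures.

C = D/d = 48.0/4.0 = 12.0000; K_W = (4C−1)/(4C−4)+0.615/C = 1.1194; K_s = 1+0.5/C = 1.0417
F_a = (F_max−F_min)/2 = 418.5 N; F_m = (F_max+F_min)/2 = 1011.5 N
τ_a = K_W·8F_aD/(πd³) = 1.1194 × 799.28 = 894.74 MPa
τ_m = K_s·8F_mD/(πd³) = 1.0417 × 1931.8 = 2012.3 MPa
Soderberg: 1/n_f = τ_a/S_se + τ_m/S_sy = 894.74/515 + 2012.3/818 = 1.73735 + 2.46004 = 4.1974
n_f = 1/4.1974 = 0.2382

0.238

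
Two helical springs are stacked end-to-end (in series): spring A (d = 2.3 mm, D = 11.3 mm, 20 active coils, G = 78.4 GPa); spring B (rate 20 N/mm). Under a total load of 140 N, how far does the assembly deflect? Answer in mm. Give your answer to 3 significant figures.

k_A = Gd⁴/(8D³N_a) = (78.4×10³)(2.3⁴)/(8·11.3³·20) = 9.5032 N/mm
Series: 1/k_eq = 1/9.5032 + 1/20 = 0.15523; k_eq = 6.4422 N/mm
δ = F/k_eq = 140/6.4422 = 21.732 mm

21.7 mm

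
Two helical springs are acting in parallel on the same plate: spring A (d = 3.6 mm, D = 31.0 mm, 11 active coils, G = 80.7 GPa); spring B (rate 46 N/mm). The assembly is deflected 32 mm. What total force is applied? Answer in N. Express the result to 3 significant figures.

1640 N

k_A = Gd⁴/(8D³N_a) = (80.7×10³)(3.6⁴)/(8·31.0³·11) = 5.1703 N/mm
Parallel: k_eq = 5.1703 + 46 = 51.17 N/mm
F = k_eq·δ = 51.17·32 = 1637.4 N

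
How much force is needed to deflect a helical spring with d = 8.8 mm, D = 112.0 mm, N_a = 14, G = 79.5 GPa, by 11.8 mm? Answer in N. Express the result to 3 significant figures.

k = Gd⁴/(8D³N_a) = (79.5×10³)(8.8⁴)/(8·112.0³·14) = 3.0299 N/mm
F = k·δ = 3.0299 × 11.8 = 35.753 N

35.8 N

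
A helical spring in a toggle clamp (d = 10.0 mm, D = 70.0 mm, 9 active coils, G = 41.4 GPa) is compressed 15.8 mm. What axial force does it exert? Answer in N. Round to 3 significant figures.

k = Gd⁴/(8D³N_a) = (41.4×10³)(10.0⁴)/(8·70.0³·9) = 16.764 N/mm
F = k·δ = 16.764 × 15.8 = 264.87 N

265 N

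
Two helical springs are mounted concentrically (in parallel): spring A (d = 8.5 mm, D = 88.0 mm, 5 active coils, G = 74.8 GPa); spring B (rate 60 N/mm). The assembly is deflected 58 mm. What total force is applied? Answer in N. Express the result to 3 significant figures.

k_A = Gd⁴/(8D³N_a) = (74.8×10³)(8.5⁴)/(8·88.0³·5) = 14.324 N/mm
Parallel: k_eq = 14.324 + 60 = 74.324 N/mm
F = k_eq·δ = 74.324·58 = 4310.8 N

4310 N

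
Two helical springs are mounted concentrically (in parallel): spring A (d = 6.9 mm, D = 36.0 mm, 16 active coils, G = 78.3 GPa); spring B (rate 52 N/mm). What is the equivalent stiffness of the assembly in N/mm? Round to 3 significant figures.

81.7 N/mm

k_A = Gd⁴/(8D³N_a) = (78.3×10³)(6.9⁴)/(8·36.0³·16) = 29.719 N/mm
Parallel: k_eq = 29.719 + 52 = 81.719 N/mm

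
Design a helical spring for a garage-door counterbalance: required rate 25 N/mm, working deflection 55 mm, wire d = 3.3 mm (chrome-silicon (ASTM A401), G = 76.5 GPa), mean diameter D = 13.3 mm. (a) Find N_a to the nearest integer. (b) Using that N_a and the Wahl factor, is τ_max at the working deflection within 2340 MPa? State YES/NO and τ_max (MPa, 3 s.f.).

(a) 19 coils; (b) YES, τ_max = 1840 MPa

N_a = Gd⁴/(8D³k) = (76.5×10³)(3.3⁴)/(8·13.3³·25) = 19.28 → N_a = 19
Actual rate k = Gd⁴/(8D³·19) = 25.37 N/mm
Working load F = kδ = 25.37·55 = 1395.3 N
C = 13.3/3.3 = 4.0303; K_W = (4C−1)/(4C−4)+0.615/C = 1.4001
τ_max = K_W·8FD/(πd³) = 1.4001·1315 = 1841.1 MPa
τ_max ≤ 2340 MPa → acceptable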